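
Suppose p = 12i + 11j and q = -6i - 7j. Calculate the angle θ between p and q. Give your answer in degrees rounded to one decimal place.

p · q = 12·(-6) + 11·(-7) = -72 - 77 = -149
|p|² = 144 + 121 = 265,  |p| = √265 ≈ 16.278821
|q|² = 36 + 49 = 85,  |q| = √85 ≈ 9.219544
cos θ = -149 / (16.278821 · 9.219544) ≈ -0.99278
θ = arccos(-0.99278) ≈ 173.1°

173.1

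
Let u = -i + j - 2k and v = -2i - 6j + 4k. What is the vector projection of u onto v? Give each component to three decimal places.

(0.429, 1.286, -0.857)

u · v = (-1)·(-2) + 1·(-6) + (-2)·4 = 2 - 6 - 8 = -12
|v|² = 4 + 36 + 16 = 56
proj_v u = (-12/56) · (-2, -6, 4) ≈ (0.429, 1.286, -0.857)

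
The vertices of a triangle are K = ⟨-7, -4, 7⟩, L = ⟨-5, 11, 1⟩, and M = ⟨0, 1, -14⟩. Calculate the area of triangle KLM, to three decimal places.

150.208

KL = (2, 15, -6),  KM = (7, 5, -21)
i: 15·(-21) - (-6)·5 = -315 - (-30) = -285
j: (-6)·7 - 2·(-21) = -42 - (-42) = 0
k: 2·5 - 15·7 = 10 - 105 = -95
KL × KM = (-285, 0, -95)
|KL × KM| = √90250 ≈ 300.4164
area = ½ · 300.4164 ≈ 150.208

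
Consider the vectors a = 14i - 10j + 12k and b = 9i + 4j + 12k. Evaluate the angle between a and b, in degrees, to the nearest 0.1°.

a · b = 14·9 + (-10)·4 + 12·12 = 126 - 40 + 144 = 230
|a|² = 196 + 100 + 144 = 440,  |a| = √440 ≈ 20.976177
|b|² = 81 + 16 + 144 = 241,  |b| = √241 ≈ 15.524175
cos θ = 230 / (20.976177 · 15.524175) ≈ 0.70631
θ = arccos(0.70631) ≈ 45.1°

45.1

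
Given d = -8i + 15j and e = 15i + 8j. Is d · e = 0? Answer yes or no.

d · e = (-8)·15 + 15·8 = -120 + 120 = 0
Zero, so the vectors are orthogonal.

yes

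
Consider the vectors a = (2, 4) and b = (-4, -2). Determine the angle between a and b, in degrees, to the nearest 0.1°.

a · b = 2·(-4) + 4·(-2) = -8 - 8 = -16
|a|² = 4 + 16 = 20,  |a| = √20 ≈ 4.472136
|b|² = 16 + 4 = 20,  |b| = √20 ≈ 4.472136
cos θ = -16 / (4.472136 · 4.472136) ≈ -0.80000
θ = arccos(-0.80000) ≈ 143.1°

143.1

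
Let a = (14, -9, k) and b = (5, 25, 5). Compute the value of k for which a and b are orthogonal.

a · b = 14·5 + (-9)·25 + k·5 = -155 + 5k
Set equal to 0: 5k = 155, so k = 31.

31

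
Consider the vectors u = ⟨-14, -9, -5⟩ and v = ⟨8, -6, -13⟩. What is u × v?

i: (-9)·(-13) - (-5)·(-6) = 117 - 30 = 87
j: (-5)·8 - (-14)·(-13) = -40 - 182 = -222
k: (-14)·(-6) - (-9)·8 = 84 - (-72) = 156
u × v = (87, -222, 156)

(87, -222, 156)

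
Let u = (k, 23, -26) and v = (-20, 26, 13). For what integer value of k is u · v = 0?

u · v = k·(-20) + 23·26 + (-26)·13 = 260 - 20k
Set equal to 0: -20k = -260, so k = 13.

13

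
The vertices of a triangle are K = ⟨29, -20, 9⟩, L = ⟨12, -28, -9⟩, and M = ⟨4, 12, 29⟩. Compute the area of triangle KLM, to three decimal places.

KL = (-17, -8, -18),  KM = (-25, 32, 20)
i: (-8)·20 - (-18)·32 = -160 - (-576) = 416
j: (-18)·(-25) - (-17)·20 = 450 - (-340) = 790
k: (-17)·32 - (-8)·(-25) = -544 - 200 = -744
KL × KM = (416, 790, -744)
|KL × KM| = √1350692 ≈ 1162.1928
area = ½ · 1162.1928 ≈ 581.096

581.096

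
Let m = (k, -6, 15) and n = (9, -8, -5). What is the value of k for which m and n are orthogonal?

3

m · n = k·9 + (-6)·(-8) + 15·(-5) = -27 + 9k
Set equal to 0: 9k = 27, so k = 3.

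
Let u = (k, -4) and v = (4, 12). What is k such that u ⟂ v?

u · v = k·4 + (-4)·12 = -48 + 4k
Set equal to 0: 4k = 48, so k = 12.

12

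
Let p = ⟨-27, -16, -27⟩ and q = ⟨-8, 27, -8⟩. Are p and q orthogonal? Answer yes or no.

yes

p · q = (-27)·(-8) + (-16)·27 + (-27)·(-8) = 216 - 432 + 216 = 0
Zero, so the vectors are orthogonal.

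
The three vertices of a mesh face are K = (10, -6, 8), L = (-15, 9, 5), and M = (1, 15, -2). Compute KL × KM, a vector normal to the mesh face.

KL = (-25, 15, -3)
KM = (-9, 21, -10)
i: 15·(-10) - (-3)·21 = -150 - (-63) = -87
j: (-3)·(-9) - (-25)·(-10) = 27 - 250 = -223
k: (-25)·21 - 15·(-9) = -525 - (-135) = -390
KL × KM = (-87, -223, -390)

(-87, -223, -390)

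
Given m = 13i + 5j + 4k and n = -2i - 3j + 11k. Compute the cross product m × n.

(67, -151, -29)

i: 5·11 - 4·(-3) = 55 - (-12) = 67
j: 4·(-2) - 13·11 = -8 - 143 = -151
k: 13·(-3) - 5·(-2) = -39 - (-10) = -29
m × n = (67, -151, -29)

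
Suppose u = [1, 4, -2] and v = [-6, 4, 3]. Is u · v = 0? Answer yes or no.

u · v = 1·(-6) + 4·4 + (-2)·3 = -6 + 16 - 6 = 4
Nonzero, so the vectors are not orthogonal.

no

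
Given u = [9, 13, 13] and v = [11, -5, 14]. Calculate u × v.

i: 13·14 - 13·(-5) = 182 - (-65) = 247
j: 13·11 - 9·14 = 143 - 126 = 17
k: 9·(-5) - 13·11 = -45 - 143 = -188
u × v = (247, 17, -188)

(247, 17, -188)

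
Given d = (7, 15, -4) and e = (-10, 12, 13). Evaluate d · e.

d · e = 7·(-10) + 15·12 + (-4)·13 = -70 + 180 - 52 = 58

58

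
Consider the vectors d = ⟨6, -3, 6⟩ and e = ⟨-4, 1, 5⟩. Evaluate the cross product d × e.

(-21, -54, -6)

i: (-3)·5 - 6·1 = -15 - 6 = -21
j: 6·(-4) - 6·5 = -24 - 30 = -54
k: 6·1 - (-3)·(-4) = 6 - 12 = -6
d × e = (-21, -54, -6)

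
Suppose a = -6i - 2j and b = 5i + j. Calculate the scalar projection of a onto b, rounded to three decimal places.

-6.276

a · b = (-6)·5 + (-2)·1 = -30 - 2 = -32
|b| = √(25 + 1) = √26 ≈ 5.0990
comp_b a = -32 / √26 ≈ -6.276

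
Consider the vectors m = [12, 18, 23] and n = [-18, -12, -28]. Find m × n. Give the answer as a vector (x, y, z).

i: 18·(-28) - 23·(-12) = -504 - (-276) = -228
j: 23·(-18) - 12·(-28) = -414 - (-336) = -78
k: 12·(-12) - 18·(-18) = -144 - (-324) = 180
m × n = (-228, -78, 180)

(-228, -78, 180)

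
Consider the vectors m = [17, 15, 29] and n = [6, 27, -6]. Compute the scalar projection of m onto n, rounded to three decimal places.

11.766

m · n = 17·6 + 15·27 + 29·(-6) = 102 + 405 - 174 = 333
|n| = √(36 + 729 + 36) = √801 ≈ 28.3019
comp_n m = 333 / √801 ≈ 11.766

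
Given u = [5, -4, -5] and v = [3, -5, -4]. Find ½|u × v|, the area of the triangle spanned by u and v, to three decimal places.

8.292

i: (-4)·(-4) - (-5)·(-5) = 16 - 25 = -9
j: (-5)·3 - 5·(-4) = -15 - (-20) = 5
k: 5·(-5) - (-4)·3 = -25 - (-12) = -13
u × v = (-9, 5, -13)
|u × v| = √((-9)² + 5² + (-13)²) = √275 ≈ 16.5831
area = ½ · 16.5831 ≈ 8.292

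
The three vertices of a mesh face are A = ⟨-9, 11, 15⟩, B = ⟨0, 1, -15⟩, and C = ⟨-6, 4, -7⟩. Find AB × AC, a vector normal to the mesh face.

AB = (9, -10, -30)
AC = (3, -7, -22)
i: (-10)·(-22) - (-30)·(-7) = 220 - 210 = 10
j: (-30)·3 - 9·(-22) = -90 - (-198) = 108
k: 9·(-7) - (-10)·3 = -63 - (-30) = -33
AB × AC = (10, 108, -33)

(10, 108, -33)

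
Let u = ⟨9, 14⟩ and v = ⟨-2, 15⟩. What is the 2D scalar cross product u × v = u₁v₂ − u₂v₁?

9·15 - 14·(-2) = 135 - (-28) = 163

163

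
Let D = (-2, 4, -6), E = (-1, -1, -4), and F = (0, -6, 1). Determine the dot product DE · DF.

66

DE = E − D = (1, -5, 2)
DF = F − D = (2, -10, 7)
DE · DF = 1·2 + (-5)·(-10) + 2·7 = 2 + 50 + 14 = 66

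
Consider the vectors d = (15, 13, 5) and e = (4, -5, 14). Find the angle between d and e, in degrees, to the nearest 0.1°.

d · e = 15·4 + 13·(-5) + 5·14 = 60 - 65 + 70 = 65
|d|² = 225 + 169 + 25 = 419,  |d| = √419 ≈ 20.469489
|e|² = 16 + 25 + 196 = 237,  |e| = √237 ≈ 15.394804
cos θ = 65 / (20.469489 · 15.394804) ≈ 0.20627
θ = arccos(0.20627) ≈ 78.1°

78.1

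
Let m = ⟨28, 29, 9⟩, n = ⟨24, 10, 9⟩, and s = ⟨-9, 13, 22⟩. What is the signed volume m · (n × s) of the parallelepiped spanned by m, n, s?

n × s:
i: 10·22 - 9·13 = 220 - 117 = 103
j: 9·(-9) - 24·22 = -81 - 528 = -609
k: 24·13 - 10·(-9) = 312 - (-90) = 402
n × s = (103, -609, 402)
m · (n × s) = 28·103 + 29·(-609) + 9·402 = 2884 - 17661 + 3618 = -11159

-11159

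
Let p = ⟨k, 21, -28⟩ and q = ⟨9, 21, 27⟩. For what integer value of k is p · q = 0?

35

p · q = k·9 + 21·21 + (-28)·27 = -315 + 9k
Set equal to 0: 9k = 315, so k = 35.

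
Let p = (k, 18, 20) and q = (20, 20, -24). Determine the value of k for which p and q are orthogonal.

p · q = k·20 + 18·20 + 20·(-24) = -120 + 20k
Set equal to 0: 20k = 120, so k = 6.

6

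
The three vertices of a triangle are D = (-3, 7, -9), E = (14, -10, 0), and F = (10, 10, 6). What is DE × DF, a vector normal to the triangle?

(-282, -138, 272)

DE = (17, -17, 9)
DF = (13, 3, 15)
i: (-17)·15 - 9·3 = -255 - 27 = -282
j: 9·13 - 17·15 = 117 - 255 = -138
k: 17·3 - (-17)·13 = 51 - (-221) = 272
DE × DF = (-282, -138, 272)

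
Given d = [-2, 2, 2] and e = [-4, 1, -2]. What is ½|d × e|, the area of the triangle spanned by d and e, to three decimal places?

7.348

i: 2·(-2) - 2·1 = -4 - 2 = -6
j: 2·(-4) - (-2)·(-2) = -8 - 4 = -12
k: (-2)·1 - 2·(-4) = -2 - (-8) = 6
d × e = (-6, -12, 6)
|d × e| = √((-6)² + (-12)² + 6²) = √216 ≈ 14.6969
area = ½ · 14.6969 ≈ 7.348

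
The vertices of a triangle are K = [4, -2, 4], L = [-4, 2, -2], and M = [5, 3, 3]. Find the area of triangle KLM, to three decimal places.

KL = (-8, 4, -6),  KM = (1, 5, -1)
i: 4·(-1) - (-6)·5 = -4 - (-30) = 26
j: (-6)·1 - (-8)·(-1) = -6 - 8 = -14
k: (-8)·5 - 4·1 = -40 - 4 = -44
KL × KM = (26, -14, -44)
|KL × KM| = √2808 ≈ 52.9906
area = ½ · 52.9906 ≈ 26.495

26.495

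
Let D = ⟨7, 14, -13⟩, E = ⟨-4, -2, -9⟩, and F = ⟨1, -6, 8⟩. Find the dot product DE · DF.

470

DE = E − D = (-11, -16, 4)
DF = F − D = (-6, -20, 21)
DE · DF = (-11)·(-6) + (-16)·(-20) + 4·21 = 66 + 320 + 84 = 470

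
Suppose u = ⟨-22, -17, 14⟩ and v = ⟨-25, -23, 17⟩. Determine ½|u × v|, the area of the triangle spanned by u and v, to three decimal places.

i: (-17)·17 - 14·(-23) = -289 - (-322) = 33
j: 14·(-25) - (-22)·17 = -350 - (-374) = 24
k: (-22)·(-23) - (-17)·(-25) = 506 - 425 = 81
u × v = (33, 24, 81)
|u × v| = √(33² + 24² + 81²) = √8226 ≈ 90.6973
area = ½ · 90.6973 ≈ 45.349

45.349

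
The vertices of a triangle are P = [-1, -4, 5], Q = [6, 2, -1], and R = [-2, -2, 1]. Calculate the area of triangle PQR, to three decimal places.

20.616

PQ = (7, 6, -6),  PR = (-1, 2, -4)
i: 6·(-4) - (-6)·2 = -24 - (-12) = -12
j: (-6)·(-1) - 7·(-4) = 6 - (-28) = 34
k: 7·2 - 6·(-1) = 14 - (-6) = 20
PQ × PR = (-12, 34, 20)
|PQ × PR| = √1700 ≈ 41.2311
area = ½ · 41.2311 ≈ 20.616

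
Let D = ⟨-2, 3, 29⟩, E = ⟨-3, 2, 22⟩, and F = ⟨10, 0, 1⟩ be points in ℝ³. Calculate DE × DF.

DE = (-1, -1, -7)
DF = (12, -3, -28)
i: (-1)·(-28) - (-7)·(-3) = 28 - 21 = 7
j: (-7)·12 - (-1)·(-28) = -84 - 28 = -112
k: (-1)·(-3) - (-1)·12 = 3 - (-12) = 15
DE × DF = (7, -112, 15)

(7, -112, 15)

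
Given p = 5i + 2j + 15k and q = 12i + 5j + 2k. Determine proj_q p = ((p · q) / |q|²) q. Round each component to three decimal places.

p · q = 5·12 + 2·5 + 15·2 = 60 + 10 + 30 = 100
|q|² = 144 + 25 + 4 = 173
proj_q p = (100/173) · (12, 5, 2) ≈ (6.936, 2.890, 1.156)

(6.936, 2.890, 1.156)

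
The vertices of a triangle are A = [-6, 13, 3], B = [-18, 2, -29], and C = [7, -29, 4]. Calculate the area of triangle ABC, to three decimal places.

AB = (-12, -11, -32),  AC = (13, -42, 1)
i: (-11)·1 - (-32)·(-42) = -11 - 1344 = -1355
j: (-32)·13 - (-12)·1 = -416 - (-12) = -404
k: (-12)·(-42) - (-11)·13 = 504 - (-143) = 647
AB × AC = (-1355, -404, 647)
|AB × AC| = √2417850 ≈ 1554.9437
area = ½ · 1554.9437 ≈ 777.472

777.472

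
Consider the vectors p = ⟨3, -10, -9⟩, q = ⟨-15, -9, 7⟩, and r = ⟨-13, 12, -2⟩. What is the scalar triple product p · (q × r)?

q × r:
i: (-9)·(-2) - 7·12 = 18 - 84 = -66
j: 7·(-13) - (-15)·(-2) = -91 - 30 = -121
k: (-15)·12 - (-9)·(-13) = -180 - 117 = -297
q × r = (-66, -121, -297)
p · (q × r) = 3·(-66) + (-10)·(-121) + (-9)·(-297) = -198 + 1210 + 2673 = 3685

3685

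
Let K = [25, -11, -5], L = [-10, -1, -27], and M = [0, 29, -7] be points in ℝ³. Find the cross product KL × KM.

KL = (-35, 10, -22)
KM = (-25, 40, -2)
i: 10·(-2) - (-22)·40 = -20 - (-880) = 860
j: (-22)·(-25) - (-35)·(-2) = 550 - 70 = 480
k: (-35)·40 - 10·(-25) = -1400 - (-250) = -1150
KL × KM = (860, 480, -1150)

(860, 480, -1150)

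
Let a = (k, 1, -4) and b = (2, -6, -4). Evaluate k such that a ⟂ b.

-5

a · b = k·2 + 1·(-6) + (-4)·(-4) = 10 + 2k
Set equal to 0: 2k = -10, so k = -5.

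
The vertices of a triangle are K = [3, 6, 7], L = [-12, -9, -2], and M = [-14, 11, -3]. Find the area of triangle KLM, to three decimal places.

KL = (-15, -15, -9),  KM = (-17, 5, -10)
i: (-15)·(-10) - (-9)·5 = 150 - (-45) = 195
j: (-9)·(-17) - (-15)·(-10) = 153 - 150 = 3
k: (-15)·5 - (-15)·(-17) = -75 - 255 = -330
KL × KM = (195, 3, -330)
|KL × KM| = √146934 ≈ 383.3197
area = ½ · 383.3197 ≈ 191.660

191.660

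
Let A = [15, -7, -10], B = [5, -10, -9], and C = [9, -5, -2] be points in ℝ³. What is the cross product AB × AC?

(-26, 74, -38)

AB = (-10, -3, 1)
AC = (-6, 2, 8)
i: (-3)·8 - 1·2 = -24 - 2 = -26
j: 1·(-6) - (-10)·8 = -6 - (-80) = 74
k: (-10)·2 - (-3)·(-6) = -20 - 18 = -38
AB × AC = (-26, 74, -38)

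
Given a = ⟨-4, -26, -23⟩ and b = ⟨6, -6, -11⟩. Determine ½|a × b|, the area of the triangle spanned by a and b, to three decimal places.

147.841

i: (-26)·(-11) - (-23)·(-6) = 286 - 138 = 148
j: (-23)·6 - (-4)·(-11) = -138 - 44 = -182
k: (-4)·(-6) - (-26)·6 = 24 - (-156) = 180
a × b = (148, -182, 180)
|a × b| = √(148² + (-182)² + 180²) = √87428 ≈ 295.6823
area = ½ · 295.6823 ≈ 147.841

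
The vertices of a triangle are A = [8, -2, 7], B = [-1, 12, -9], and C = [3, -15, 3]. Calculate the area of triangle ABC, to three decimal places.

AB = (-9, 14, -16),  AC = (-5, -13, -4)
i: 14·(-4) - (-16)·(-13) = -56 - 208 = -264
j: (-16)·(-5) - (-9)·(-4) = 80 - 36 = 44
k: (-9)·(-13) - 14·(-5) = 117 - (-70) = 187
AB × AC = (-264, 44, 187)
|AB × AC| = √106601 ≈ 326.4981
area = ½ · 326.4981 ≈ 163.249

163.249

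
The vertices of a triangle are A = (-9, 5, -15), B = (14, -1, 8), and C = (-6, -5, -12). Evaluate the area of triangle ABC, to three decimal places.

AB = (23, -6, 23),  AC = (3, -10, 3)
i: (-6)·3 - 23·(-10) = -18 - (-230) = 212
j: 23·3 - 23·3 = 69 - 69 = 0
k: 23·(-10) - (-6)·3 = -230 - (-18) = -212
AB × AC = (212, 0, -212)
|AB × AC| = √89888 ≈ 299.8133
area = ½ · 299.8133 ≈ 149.907

149.907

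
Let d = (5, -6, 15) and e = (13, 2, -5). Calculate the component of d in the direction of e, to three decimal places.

d · e = 5·13 + (-6)·2 + 15·(-5) = 65 - 12 - 75 = -22
|e| = √(169 + 4 + 25) = √198 ≈ 14.0712
comp_e d = -22 / √198 ≈ -1.563

-1.563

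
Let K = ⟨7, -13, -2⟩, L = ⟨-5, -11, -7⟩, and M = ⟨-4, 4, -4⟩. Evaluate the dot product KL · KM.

176

KL = L − K = (-12, 2, -5)
KM = M − K = (-11, 17, -2)
KL · KM = (-12)·(-11) + 2·17 + (-5)·(-2) = 132 + 34 + 10 = 176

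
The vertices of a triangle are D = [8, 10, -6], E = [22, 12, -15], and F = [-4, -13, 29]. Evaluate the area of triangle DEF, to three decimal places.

251.742

DE = (14, 2, -9),  DF = (-12, -23, 35)
i: 2·35 - (-9)·(-23) = 70 - 207 = -137
j: (-9)·(-12) - 14·35 = 108 - 490 = -382
k: 14·(-23) - 2·(-12) = -322 - (-24) = -298
DE × DF = (-137, -382, -298)
|DE × DF| = √253497 ≈ 503.4849
area = ½ · 503.4849 ≈ 251.742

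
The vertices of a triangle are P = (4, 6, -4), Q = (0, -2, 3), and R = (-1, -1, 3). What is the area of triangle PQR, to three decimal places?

PQ = (-4, -8, 7),  PR = (-5, -7, 7)
i: (-8)·7 - 7·(-7) = -56 - (-49) = -7
j: 7·(-5) - (-4)·7 = -35 - (-28) = -7
k: (-4)·(-7) - (-8)·(-5) = 28 - 40 = -12
PQ × PR = (-7, -7, -12)
|PQ × PR| = √242 ≈ 15.5563
area = ½ · 15.5563 ≈ 7.778

7.778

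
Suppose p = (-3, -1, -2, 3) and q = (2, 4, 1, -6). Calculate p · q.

p · q = (-3)·2 + (-1)·4 + (-2)·1 + 3·(-6) = -6 - 4 - 2 - 18 = -30

-30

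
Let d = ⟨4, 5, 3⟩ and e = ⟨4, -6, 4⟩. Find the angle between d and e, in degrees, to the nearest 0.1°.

d · e = 4·4 + 5·(-6) + 3·4 = 16 - 30 + 12 = -2
|d|² = 16 + 25 + 9 = 50,  |d| = √50 ≈ 7.071068
|e|² = 16 + 36 + 16 = 68,  |e| = √68 ≈ 8.246211
cos θ = -2 / (7.071068 · 8.246211) ≈ -0.03430
θ = arccos(-0.03430) ≈ 92.0°

92.0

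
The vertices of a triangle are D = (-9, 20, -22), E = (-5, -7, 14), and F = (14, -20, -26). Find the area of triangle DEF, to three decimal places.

DE = (4, -27, 36),  DF = (23, -40, -4)
i: (-27)·(-4) - 36·(-40) = 108 - (-1440) = 1548
j: 36·23 - 4·(-4) = 828 - (-16) = 844
k: 4·(-40) - (-27)·23 = -160 - (-621) = 461
DE × DF = (1548, 844, 461)
|DE × DF| = √3321161 ≈ 1822.4053
area = ½ · 1822.4053 ≈ 911.203

911.203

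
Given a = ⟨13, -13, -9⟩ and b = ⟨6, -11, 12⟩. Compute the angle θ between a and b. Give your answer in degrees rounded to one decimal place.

71.4

a · b = 13·6 + (-13)·(-11) + (-9)·12 = 78 + 143 - 108 = 113
|a|² = 169 + 169 + 81 = 419,  |a| = √419 ≈ 20.469489
|b|² = 36 + 121 + 144 = 301,  |b| = √301 ≈ 17.349352
cos θ = 113 / (20.469489 · 17.349352) ≈ 0.31819
θ = arccos(0.31819) ≈ 71.4°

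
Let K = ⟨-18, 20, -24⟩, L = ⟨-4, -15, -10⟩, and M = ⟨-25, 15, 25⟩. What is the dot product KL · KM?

KL = L − K = (14, -35, 14)
KM = M − K = (-7, -5, 49)
KL · KM = 14·(-7) + (-35)·(-5) + 14·49 = -98 + 175 + 686 = 763

763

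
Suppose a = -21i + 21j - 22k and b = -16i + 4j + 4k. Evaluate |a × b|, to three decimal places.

532.150

i: 21·4 - (-22)·4 = 84 - (-88) = 172
j: (-22)·(-16) - (-21)·4 = 352 - (-84) = 436
k: (-21)·4 - 21·(-16) = -84 - (-336) = 252
a × b = (172, 436, 252)
|a × b| = √(172² + 436² + 252²) = √283184 ≈ 532.1504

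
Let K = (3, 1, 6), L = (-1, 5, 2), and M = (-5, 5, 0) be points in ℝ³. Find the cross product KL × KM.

(-8, 8, 16)

KL = (-4, 4, -4)
KM = (-8, 4, -6)
i: 4·(-6) - (-4)·4 = -24 - (-16) = -8
j: (-4)·(-8) - (-4)·(-6) = 32 - 24 = 8
k: (-4)·4 - 4·(-8) = -16 - (-32) = 16
KL × KM = (-8, 8, 16)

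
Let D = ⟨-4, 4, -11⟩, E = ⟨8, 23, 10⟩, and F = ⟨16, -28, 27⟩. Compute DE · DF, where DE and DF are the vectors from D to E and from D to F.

DE = E − D = (12, 19, 21)
DF = F − D = (20, -32, 38)
DE · DF = 12·20 + 19·(-32) + 21·38 = 240 - 608 + 798 = 430

430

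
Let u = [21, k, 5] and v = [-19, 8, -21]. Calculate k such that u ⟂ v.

63

u · v = 21·(-19) + k·8 + 5·(-21) = -504 + 8k
Set equal to 0: 8k = 504, so k = 63.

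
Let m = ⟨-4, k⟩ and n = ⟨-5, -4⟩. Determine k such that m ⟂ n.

m · n = (-4)·(-5) + k·(-4) = 20 - 4k
Set equal to 0: -4k = -20, so k = 5.

5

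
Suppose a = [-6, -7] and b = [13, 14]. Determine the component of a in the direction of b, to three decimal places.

a · b = (-6)·13 + (-7)·14 = -78 - 98 = -176
|b| = √(169 + 196) = √365 ≈ 19.1050
comp_b a = -176 / √365 ≈ -9.212

-9.212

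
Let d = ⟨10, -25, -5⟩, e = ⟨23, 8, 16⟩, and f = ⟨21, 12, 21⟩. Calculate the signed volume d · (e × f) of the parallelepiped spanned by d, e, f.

2895

e × f:
i: 8·21 - 16·12 = 168 - 192 = -24
j: 16·21 - 23·21 = 336 - 483 = -147
k: 23·12 - 8·21 = 276 - 168 = 108
e × f = (-24, -147, 108)
d · (e × f) = 10·(-24) + (-25)·(-147) + (-5)·108 = -240 + 3675 - 540 = 2895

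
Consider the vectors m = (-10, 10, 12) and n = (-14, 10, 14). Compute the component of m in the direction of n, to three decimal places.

m · n = (-10)·(-14) + 10·10 + 12·14 = 140 + 100 + 168 = 408
|n| = √(196 + 100 + 196) = √492 ≈ 22.1811
comp_n m = 408 / √492 ≈ 18.394

18.394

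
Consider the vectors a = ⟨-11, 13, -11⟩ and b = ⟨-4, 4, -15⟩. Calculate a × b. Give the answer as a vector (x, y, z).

i: 13·(-15) - (-11)·4 = -195 - (-44) = -151
j: (-11)·(-4) - (-11)·(-15) = 44 - 165 = -121
k: (-11)·4 - 13·(-4) = -44 - (-52) = 8
a × b = (-151, -121, 8)

(-151, -121, 8)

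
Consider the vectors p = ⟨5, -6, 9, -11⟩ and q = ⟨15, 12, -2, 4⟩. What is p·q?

p · q = 5·15 + (-6)·12 + 9·(-2) + (-11)·4 = 75 - 72 - 18 - 44 = -59

-59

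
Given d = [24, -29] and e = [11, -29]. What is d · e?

d · e = 24·11 + (-29)·(-29) = 264 + 841 = 1105

1105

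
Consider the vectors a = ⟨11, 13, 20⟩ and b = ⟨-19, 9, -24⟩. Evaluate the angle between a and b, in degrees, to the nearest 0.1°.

133.0

a · b = 11·(-19) + 13·9 + 20·(-24) = -209 + 117 - 480 = -572
|a|² = 121 + 169 + 400 = 690,  |a| = √690 ≈ 26.267851
|b|² = 361 + 81 + 576 = 1018,  |b| = √1018 ≈ 31.906112
cos θ = -572 / (26.267851 · 31.906112) ≈ -0.68249
θ = arccos(-0.68249) ≈ 133.0°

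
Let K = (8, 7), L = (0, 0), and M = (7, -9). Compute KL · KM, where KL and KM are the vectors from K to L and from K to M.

KL = L − K = (-8, -7)
KM = M − K = (-1, -16)
KL · KM = (-8)·(-1) + (-7)·(-16) = 8 + 112 = 120

120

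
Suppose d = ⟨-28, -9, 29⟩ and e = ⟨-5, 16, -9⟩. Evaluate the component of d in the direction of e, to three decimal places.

d · e = (-28)·(-5) + (-9)·16 + 29·(-9) = 140 - 144 - 261 = -265
|e| = √(25 + 256 + 81) = √362 ≈ 19.0263
comp_e d = -265 / √362 ≈ -13.928

-13.928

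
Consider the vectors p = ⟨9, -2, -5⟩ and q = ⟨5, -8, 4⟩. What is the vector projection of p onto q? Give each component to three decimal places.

(1.952, -3.124, 1.562)

p · q = 9·5 + (-2)·(-8) + (-5)·4 = 45 + 16 - 20 = 41
|q|² = 25 + 64 + 16 = 105
proj_q p = (41/105) · (5, -8, 4) ≈ (1.952, -3.124, 1.562)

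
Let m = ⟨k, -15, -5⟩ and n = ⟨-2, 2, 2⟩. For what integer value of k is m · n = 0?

-20

m · n = k·(-2) + (-15)·2 + (-5)·2 = -40 - 2k
Set equal to 0: -2k = 40, so k = -20.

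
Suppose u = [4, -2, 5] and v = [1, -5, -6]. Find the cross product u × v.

(37, 29, -18)

i: (-2)·(-6) - 5·(-5) = 12 - (-25) = 37
j: 5·1 - 4·(-6) = 5 - (-24) = 29
k: 4·(-5) - (-2)·1 = -20 - (-2) = -18
u × v = (37, 29, -18)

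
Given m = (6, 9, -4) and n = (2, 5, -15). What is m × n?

(-115, 82, 12)

i: 9·(-15) - (-4)·5 = -135 - (-20) = -115
j: (-4)·2 - 6·(-15) = -8 - (-90) = 82
k: 6·5 - 9·2 = 30 - 18 = 12
m × n = (-115, 82, 12)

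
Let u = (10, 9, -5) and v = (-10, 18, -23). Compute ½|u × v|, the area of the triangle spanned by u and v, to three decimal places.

203.094

i: 9·(-23) - (-5)·18 = -207 - (-90) = -117
j: (-5)·(-10) - 10·(-23) = 50 - (-230) = 280
k: 10·18 - 9·(-10) = 180 - (-90) = 270
u × v = (-117, 280, 270)
|u × v| = √((-117)² + 280² + 270²) = √164989 ≈ 406.1884
area = ½ · 406.1884 ≈ 203.094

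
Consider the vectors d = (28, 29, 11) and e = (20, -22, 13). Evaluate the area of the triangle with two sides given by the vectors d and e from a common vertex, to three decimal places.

i: 29·13 - 11·(-22) = 377 - (-242) = 619
j: 11·20 - 28·13 = 220 - 364 = -144
k: 28·(-22) - 29·20 = -616 - 580 = -1196
d × e = (619, -144, -1196)
|d × e| = √(619² + (-144)² + (-1196)²) = √1834313 ≈ 1354.3681
area = ½ · 1354.3681 ≈ 677.184

677.184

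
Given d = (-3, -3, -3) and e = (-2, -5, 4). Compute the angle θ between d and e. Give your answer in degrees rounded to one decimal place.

75.0

d · e = (-3)·(-2) + (-3)·(-5) + (-3)·4 = 6 + 15 - 12 = 9
|d|² = 9 + 9 + 9 = 27,  |d| = √27 ≈ 5.196152
|e|² = 4 + 25 + 16 = 45,  |e| = √45 ≈ 6.708204
cos θ = 9 / (5.196152 · 6.708204) ≈ 0.25820
θ = arccos(0.25820) ≈ 75.0°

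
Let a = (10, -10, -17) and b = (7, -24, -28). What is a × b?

i: (-10)·(-28) - (-17)·(-24) = 280 - 408 = -128
j: (-17)·7 - 10·(-28) = -119 - (-280) = 161
k: 10·(-24) - (-10)·7 = -240 - (-70) = -170
a × b = (-128, 161, -170)

(-128, 161, -170)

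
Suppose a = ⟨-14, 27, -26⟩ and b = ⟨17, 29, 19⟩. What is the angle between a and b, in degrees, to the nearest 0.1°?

a · b = (-14)·17 + 27·29 + (-26)·19 = -238 + 783 - 494 = 51
|a|² = 196 + 729 + 676 = 1601,  |a| = √1601 ≈ 40.012498
|b|² = 289 + 841 + 361 = 1491,  |b| = √1491 ≈ 38.613469
cos θ = 51 / (40.012498 · 38.613469) ≈ 0.03301
θ = arccos(0.03301) ≈ 88.1°

88.1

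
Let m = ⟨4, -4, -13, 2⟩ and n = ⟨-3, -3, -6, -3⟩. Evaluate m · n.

m · n = 4·(-3) + (-4)·(-3) + (-13)·(-6) + 2·(-3) = -12 + 12 + 78 - 6 = 72

72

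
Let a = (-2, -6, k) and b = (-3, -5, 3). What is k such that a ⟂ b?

-12

a · b = (-2)·(-3) + (-6)·(-5) + k·3 = 36 + 3k
Set equal to 0: 3k = -36, so k = -12.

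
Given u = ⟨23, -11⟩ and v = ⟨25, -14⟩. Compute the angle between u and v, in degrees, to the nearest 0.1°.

3.7

u · v = 23·25 + (-11)·(-14) = 575 + 154 = 729
|u|² = 529 + 121 = 650,  |u| = √650 ≈ 25.495098
|v|² = 625 + 196 = 821,  |v| = √821 ≈ 28.653098
cos θ = 729 / (25.495098 · 28.653098) ≈ 0.99793
θ = arccos(0.99793) ≈ 3.7°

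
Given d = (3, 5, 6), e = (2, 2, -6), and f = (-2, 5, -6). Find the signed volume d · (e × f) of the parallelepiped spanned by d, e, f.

e × f:
i: 2·(-6) - (-6)·5 = -12 - (-30) = 18
j: (-6)·(-2) - 2·(-6) = 12 - (-12) = 24
k: 2·5 - 2·(-2) = 10 - (-4) = 14
e × f = (18, 24, 14)
d · (e × f) = 3·18 + 5·24 + 6·14 = 54 + 120 + 84 = 258

258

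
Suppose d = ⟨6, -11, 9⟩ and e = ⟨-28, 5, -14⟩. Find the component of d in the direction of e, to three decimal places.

-11.009

d · e = 6·(-28) + (-11)·5 + 9·(-14) = -168 - 55 - 126 = -349
|e| = √(784 + 25 + 196) = √1005 ≈ 31.7017
comp_e d = -349 / √1005 ≈ -11.009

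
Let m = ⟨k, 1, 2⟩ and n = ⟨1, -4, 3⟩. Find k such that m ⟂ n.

m · n = k·1 + 1·(-4) + 2·3 = 2 + 1k
Set equal to 0: 1k = -2, so k = -2.

-2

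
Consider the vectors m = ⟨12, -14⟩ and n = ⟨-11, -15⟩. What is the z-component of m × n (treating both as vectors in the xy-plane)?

12·(-15) - (-14)·(-11) = -180 - 154 = -334

-334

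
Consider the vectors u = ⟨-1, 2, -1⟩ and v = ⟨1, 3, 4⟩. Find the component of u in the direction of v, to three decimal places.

0.196

u · v = (-1)·1 + 2·3 + (-1)·4 = -1 + 6 - 4 = 1
|v| = √(1 + 9 + 16) = √26 ≈ 5.0990
comp_v u = 1 / √26 ≈ 0.196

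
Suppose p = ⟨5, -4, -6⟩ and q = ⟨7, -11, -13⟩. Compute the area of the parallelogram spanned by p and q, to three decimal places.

38.131

i: (-4)·(-13) - (-6)·(-11) = 52 - 66 = -14
j: (-6)·7 - 5·(-13) = -42 - (-65) = 23
k: 5·(-11) - (-4)·7 = -55 - (-28) = -27
p × q = (-14, 23, -27)
|p × q| = √((-14)² + 23² + (-27)²) = √1454 ≈ 38.1314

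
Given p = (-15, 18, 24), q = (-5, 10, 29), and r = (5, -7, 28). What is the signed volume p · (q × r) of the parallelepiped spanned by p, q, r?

-2475

q × r:
i: 10·28 - 29·(-7) = 280 - (-203) = 483
j: 29·5 - (-5)·28 = 145 - (-140) = 285
k: (-5)·(-7) - 10·5 = 35 - 50 = -15
q × r = (483, 285, -15)
p · (q × r) = (-15)·483 + 18·285 + 24·(-15) = -7245 + 5130 - 360 = -2475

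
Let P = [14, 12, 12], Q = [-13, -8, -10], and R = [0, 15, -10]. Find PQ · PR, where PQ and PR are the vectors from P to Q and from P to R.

PQ = Q − P = (-27, -20, -22)
PR = R − P = (-14, 3, -22)
PQ · PR = (-27)·(-14) + (-20)·3 + (-22)·(-22) = 378 - 60 + 484 = 802

802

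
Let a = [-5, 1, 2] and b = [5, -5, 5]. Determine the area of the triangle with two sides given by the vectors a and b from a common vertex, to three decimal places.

i: 1·5 - 2·(-5) = 5 - (-10) = 15
j: 2·5 - (-5)·5 = 10 - (-25) = 35
k: (-5)·(-5) - 1·5 = 25 - 5 = 20
a × b = (15, 35, 20)
|a × b| = √(15² + 35² + 20²) = √1850 ≈ 43.0116
area = ½ · 43.0116 ≈ 21.506

21.506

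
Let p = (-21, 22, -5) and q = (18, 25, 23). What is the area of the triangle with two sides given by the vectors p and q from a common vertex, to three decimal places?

i: 22·23 - (-5)·25 = 506 - (-125) = 631
j: (-5)·18 - (-21)·23 = -90 - (-483) = 393
k: (-21)·25 - 22·18 = -525 - 396 = -921
p × q = (631, 393, -921)
|p × q| = √(631² + 393² + (-921)²) = √1400851 ≈ 1183.5755
area = ½ · 1183.5755 ≈ 591.788

591.788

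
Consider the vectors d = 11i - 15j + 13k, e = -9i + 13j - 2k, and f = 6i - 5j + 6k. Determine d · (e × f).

-311

e × f:
i: 13·6 - (-2)·(-5) = 78 - 10 = 68
j: (-2)·6 - (-9)·6 = -12 - (-54) = 42
k: (-9)·(-5) - 13·6 = 45 - 78 = -33
e × f = (68, 42, -33)
d · (e × f) = 11·68 + (-15)·42 + 13·(-33) = 748 - 630 - 429 = -311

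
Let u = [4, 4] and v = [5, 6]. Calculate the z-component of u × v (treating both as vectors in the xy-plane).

4

4·6 - 4·5 = 24 - 20 = 4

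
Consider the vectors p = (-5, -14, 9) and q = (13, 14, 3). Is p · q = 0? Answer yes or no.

no

p · q = (-5)·13 + (-14)·14 + 9·3 = -65 - 196 + 27 = -234
Nonzero, so the vectors are not orthogonal.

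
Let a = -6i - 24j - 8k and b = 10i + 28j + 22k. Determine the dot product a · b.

-908

a · b = (-6)·10 + (-24)·28 + (-8)·22 = -60 - 672 - 176 = -908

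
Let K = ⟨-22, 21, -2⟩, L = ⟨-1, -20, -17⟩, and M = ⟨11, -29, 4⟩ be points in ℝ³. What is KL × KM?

KL = (21, -41, -15)
KM = (33, -50, 6)
i: (-41)·6 - (-15)·(-50) = -246 - 750 = -996
j: (-15)·33 - 21·6 = -495 - 126 = -621
k: 21·(-50) - (-41)·33 = -1050 - (-1353) = 303
KL × KM = (-996, -621, 303)

(-996, -621, 303)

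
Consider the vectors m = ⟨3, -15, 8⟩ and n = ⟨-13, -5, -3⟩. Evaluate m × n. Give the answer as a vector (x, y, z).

(85, -95, -210)

i: (-15)·(-3) - 8·(-5) = 45 - (-40) = 85
j: 8·(-13) - 3·(-3) = -104 - (-9) = -95
k: 3·(-5) - (-15)·(-13) = -15 - 195 = -210
m × n = (85, -95, -210)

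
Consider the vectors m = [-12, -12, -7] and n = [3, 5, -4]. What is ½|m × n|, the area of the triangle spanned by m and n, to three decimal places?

55.286

i: (-12)·(-4) - (-7)·5 = 48 - (-35) = 83
j: (-7)·3 - (-12)·(-4) = -21 - 48 = -69
k: (-12)·5 - (-12)·3 = -60 - (-36) = -24
m × n = (83, -69, -24)
|m × n| = √(83² + (-69)² + (-24)²) = √12226 ≈ 110.5712
area = ½ · 110.5712 ≈ 55.286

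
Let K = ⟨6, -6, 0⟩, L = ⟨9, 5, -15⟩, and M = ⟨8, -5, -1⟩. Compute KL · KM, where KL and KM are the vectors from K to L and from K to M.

32

KL = L − K = (3, 11, -15)
KM = M − K = (2, 1, -1)
KL · KM = 3·2 + 11·1 + (-15)·(-1) = 6 + 11 + 15 = 32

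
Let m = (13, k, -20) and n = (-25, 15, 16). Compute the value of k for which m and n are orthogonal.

m · n = 13·(-25) + k·15 + (-20)·16 = -645 + 15k
Set equal to 0: 15k = 645, so k = 43.

43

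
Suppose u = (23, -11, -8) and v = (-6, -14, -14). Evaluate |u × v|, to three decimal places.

i: (-11)·(-14) - (-8)·(-14) = 154 - 112 = 42
j: (-8)·(-6) - 23·(-14) = 48 - (-322) = 370
k: 23·(-14) - (-11)·(-6) = -322 - 66 = -388
u × v = (42, 370, -388)
|u × v| = √(42² + 370² + (-388)²) = √289208 ≈ 537.7806

537.781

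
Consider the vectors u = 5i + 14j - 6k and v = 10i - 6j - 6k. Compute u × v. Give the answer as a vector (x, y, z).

i: 14·(-6) - (-6)·(-6) = -84 - 36 = -120
j: (-6)·10 - 5·(-6) = -60 - (-30) = -30
k: 5·(-6) - 14·10 = -30 - 140 = -170
u × v = (-120, -30, -170)

(-120, -30, -170)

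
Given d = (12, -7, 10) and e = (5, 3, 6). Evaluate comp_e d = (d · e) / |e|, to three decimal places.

d · e = 12·5 + (-7)·3 + 10·6 = 60 - 21 + 60 = 99
|e| = √(25 + 9 + 36) = √70 ≈ 8.3666
comp_e d = 99 / √70 ≈ 11.833

11.833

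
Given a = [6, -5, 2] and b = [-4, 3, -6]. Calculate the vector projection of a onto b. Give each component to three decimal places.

a · b = 6·(-4) + (-5)·3 + 2·(-6) = -24 - 15 - 12 = -51
|b|² = 16 + 9 + 36 = 61
proj_b a = (-51/61) · (-4, 3, -6) ≈ (3.344, -2.508, 5.016)

(3.344, -2.508, 5.016)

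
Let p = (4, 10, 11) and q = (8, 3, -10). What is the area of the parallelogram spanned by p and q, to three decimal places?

196.716

i: 10·(-10) - 11·3 = -100 - 33 = -133
j: 11·8 - 4·(-10) = 88 - (-40) = 128
k: 4·3 - 10·8 = 12 - 80 = -68
p × q = (-133, 128, -68)
|p × q| = √((-133)² + 128² + (-68)²) = √38697 ≈ 196.7155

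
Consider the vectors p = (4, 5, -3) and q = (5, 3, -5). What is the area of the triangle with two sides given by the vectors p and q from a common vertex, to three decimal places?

i: 5·(-5) - (-3)·3 = -25 - (-9) = -16
j: (-3)·5 - 4·(-5) = -15 - (-20) = 5
k: 4·3 - 5·5 = 12 - 25 = -13
p × q = (-16, 5, -13)
|p × q| = √((-16)² + 5² + (-13)²) = √450 ≈ 21.2132
area = ½ · 21.2132 ≈ 10.607

10.607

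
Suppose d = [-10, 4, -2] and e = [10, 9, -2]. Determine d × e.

(10, -40, -130)

i: 4·(-2) - (-2)·9 = -8 - (-18) = 10
j: (-2)·10 - (-10)·(-2) = -20 - 20 = -40
k: (-10)·9 - 4·10 = -90 - 40 = -130
d × e = (10, -40, -130)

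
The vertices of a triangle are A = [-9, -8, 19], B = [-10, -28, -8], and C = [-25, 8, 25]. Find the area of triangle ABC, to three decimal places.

317.050

AB = (-1, -20, -27),  AC = (-16, 16, 6)
i: (-20)·6 - (-27)·16 = -120 - (-432) = 312
j: (-27)·(-16) - (-1)·6 = 432 - (-6) = 438
k: (-1)·16 - (-20)·(-16) = -16 - 320 = -336
AB × AC = (312, 438, -336)
|AB × AC| = √402084 ≈ 634.1009
area = ½ · 634.1009 ≈ 317.050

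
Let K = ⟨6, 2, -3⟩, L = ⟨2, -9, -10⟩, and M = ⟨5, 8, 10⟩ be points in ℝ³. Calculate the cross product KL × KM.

(-101, 59, -35)

KL = (-4, -11, -7)
KM = (-1, 6, 13)
i: (-11)·13 - (-7)·6 = -143 - (-42) = -101
j: (-7)·(-1) - (-4)·13 = 7 - (-52) = 59
k: (-4)·6 - (-11)·(-1) = -24 - 11 = -35
KL × KM = (-101, 59, -35)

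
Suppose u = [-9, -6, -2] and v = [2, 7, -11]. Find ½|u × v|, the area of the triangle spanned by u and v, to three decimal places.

i: (-6)·(-11) - (-2)·7 = 66 - (-14) = 80
j: (-2)·2 - (-9)·(-11) = -4 - 99 = -103
k: (-9)·7 - (-6)·2 = -63 - (-12) = -51
u × v = (80, -103, -51)
|u × v| = √(80² + (-103)² + (-51)²) = √19610 ≈ 140.0357
area = ½ · 140.0357 ≈ 70.018

70.018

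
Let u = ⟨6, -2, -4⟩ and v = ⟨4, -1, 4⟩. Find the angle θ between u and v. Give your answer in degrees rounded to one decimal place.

76.5

u · v = 6·4 + (-2)·(-1) + (-4)·4 = 24 + 2 - 16 = 10
|u|² = 36 + 4 + 16 = 56,  |u| = √56 ≈ 7.483315
|v|² = 16 + 1 + 16 = 33,  |v| = √33 ≈ 5.744563
cos θ = 10 / (7.483315 · 5.744563) ≈ 0.23262
θ = arccos(0.23262) ≈ 76.5°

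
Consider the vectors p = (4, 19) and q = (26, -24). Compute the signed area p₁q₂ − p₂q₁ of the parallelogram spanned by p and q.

-590

4·(-24) - 19·26 = -96 - 494 = -590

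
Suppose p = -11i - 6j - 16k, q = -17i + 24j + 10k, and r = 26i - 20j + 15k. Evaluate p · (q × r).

-4706

q × r:
i: 24·15 - 10·(-20) = 360 - (-200) = 560
j: 10·26 - (-17)·15 = 260 - (-255) = 515
k: (-17)·(-20) - 24·26 = 340 - 624 = -284
q × r = (560, 515, -284)
p · (q × r) = (-11)·560 + (-6)·515 + (-16)·(-284) = -6160 - 3090 + 4544 = -4706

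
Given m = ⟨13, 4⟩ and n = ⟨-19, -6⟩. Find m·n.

-271

m · n = 13·(-19) + 4·(-6) = -247 - 24 = -271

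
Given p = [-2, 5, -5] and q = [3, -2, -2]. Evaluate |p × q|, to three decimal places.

i: 5·(-2) - (-5)·(-2) = -10 - 10 = -20
j: (-5)·3 - (-2)·(-2) = -15 - 4 = -19
k: (-2)·(-2) - 5·3 = 4 - 15 = -11
p × q = (-20, -19, -11)
|p × q| = √((-20)² + (-19)² + (-11)²) = √882 ≈ 29.6985

29.698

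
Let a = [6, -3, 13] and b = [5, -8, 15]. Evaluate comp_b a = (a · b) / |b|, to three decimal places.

14.052

a · b = 6·5 + (-3)·(-8) + 13·15 = 30 + 24 + 195 = 249
|b| = √(25 + 64 + 225) = √314 ≈ 17.7200
comp_b a = 249 / √314 ≈ 14.052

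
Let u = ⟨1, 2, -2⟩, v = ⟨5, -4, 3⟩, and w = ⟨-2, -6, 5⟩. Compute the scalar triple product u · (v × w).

12

v × w:
i: (-4)·5 - 3·(-6) = -20 - (-18) = -2
j: 3·(-2) - 5·5 = -6 - 25 = -31
k: 5·(-6) - (-4)·(-2) = -30 - 8 = -38
v × w = (-2, -31, -38)
u · (v × w) = 1·(-2) + 2·(-31) + (-2)·(-38) = -2 - 62 + 76 = 12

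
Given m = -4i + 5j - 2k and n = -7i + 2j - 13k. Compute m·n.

64

m · n = (-4)·(-7) + 5·2 + (-2)·(-13) = 28 + 10 + 26 = 64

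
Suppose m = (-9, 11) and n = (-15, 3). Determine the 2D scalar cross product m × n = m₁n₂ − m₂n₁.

138

(-9)·3 - 11·(-15) = -27 - (-165) = 138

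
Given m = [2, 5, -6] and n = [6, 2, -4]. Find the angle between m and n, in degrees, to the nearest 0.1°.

40.3

m · n = 2·6 + 5·2 + (-6)·(-4) = 12 + 10 + 24 = 46
|m|² = 4 + 25 + 36 = 65,  |m| = √65 ≈ 8.062258
|n|² = 36 + 4 + 16 = 56,  |n| = √56 ≈ 7.483315
cos θ = 46 / (8.062258 · 7.483315) ≈ 0.76244
θ = arccos(0.76244) ≈ 40.3°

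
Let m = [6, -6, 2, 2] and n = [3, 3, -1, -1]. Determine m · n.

m · n = 6·3 + (-6)·3 + 2·(-1) + 2·(-1) = 18 - 18 - 2 - 2 = -4

-4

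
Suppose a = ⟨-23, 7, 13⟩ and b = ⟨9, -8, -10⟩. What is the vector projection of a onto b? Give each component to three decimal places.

(-14.437, 12.833, 16.041)

a · b = (-23)·9 + 7·(-8) + 13·(-10) = -207 - 56 - 130 = -393
|b|² = 81 + 64 + 100 = 245
proj_b a = (-393/245) · (9, -8, -10) ≈ (-14.437, 12.833, 16.041)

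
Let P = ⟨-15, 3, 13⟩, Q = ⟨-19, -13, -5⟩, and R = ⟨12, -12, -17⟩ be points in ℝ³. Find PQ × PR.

(210, -606, 492)

PQ = (-4, -16, -18)
PR = (27, -15, -30)
i: (-16)·(-30) - (-18)·(-15) = 480 - 270 = 210
j: (-18)·27 - (-4)·(-30) = -486 - 120 = -606
k: (-4)·(-15) - (-16)·27 = 60 - (-432) = 492
PQ × PR = (210, -606, 492)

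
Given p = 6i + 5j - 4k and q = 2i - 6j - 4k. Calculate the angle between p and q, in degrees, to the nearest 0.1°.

91.7

p · q = 6·2 + 5·(-6) + (-4)·(-4) = 12 - 30 + 16 = -2
|p|² = 36 + 25 + 16 = 77,  |p| = √77 ≈ 8.774964
|q|² = 4 + 36 + 16 = 56,  |q| = √56 ≈ 7.483315
cos θ = -2 / (8.774964 · 7.483315) ≈ -0.03046
θ = arccos(-0.03046) ≈ 91.7°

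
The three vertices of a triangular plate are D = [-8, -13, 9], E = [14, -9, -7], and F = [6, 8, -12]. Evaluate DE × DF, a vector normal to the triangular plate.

(252, 238, 406)

DE = (22, 4, -16)
DF = (14, 21, -21)
i: 4·(-21) - (-16)·21 = -84 - (-336) = 252
j: (-16)·14 - 22·(-21) = -224 - (-462) = 238
k: 22·21 - 4·14 = 462 - 56 = 406
DE × DF = (252, 238, 406)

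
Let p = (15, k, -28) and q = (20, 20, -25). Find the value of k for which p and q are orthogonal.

-50

p · q = 15·20 + k·20 + (-28)·(-25) = 1000 + 20k
Set equal to 0: 20k = -1000, so k = -50.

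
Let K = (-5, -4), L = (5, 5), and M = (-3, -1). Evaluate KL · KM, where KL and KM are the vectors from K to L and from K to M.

47

KL = L − K = (10, 9)
KM = M − K = (2, 3)
KL · KM = 10·2 + 9·3 = 20 + 27 = 47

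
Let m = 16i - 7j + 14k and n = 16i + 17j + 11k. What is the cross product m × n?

i: (-7)·11 - 14·17 = -77 - 238 = -315
j: 14·16 - 16·11 = 224 - 176 = 48
k: 16·17 - (-7)·16 = 272 - (-112) = 384
m × n = (-315, 48, 384)

(-315, 48, 384)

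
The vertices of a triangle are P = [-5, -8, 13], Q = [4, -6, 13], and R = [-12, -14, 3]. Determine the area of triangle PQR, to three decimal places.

PQ = (9, 2, 0),  PR = (-7, -6, -10)
i: 2·(-10) - 0·(-6) = -20 - 0 = -20
j: 0·(-7) - 9·(-10) = 0 - (-90) = 90
k: 9·(-6) - 2·(-7) = -54 - (-14) = -40
PQ × PR = (-20, 90, -40)
|PQ × PR| = √10100 ≈ 100.4988
area = ½ · 100.4988 ≈ 50.249

50.249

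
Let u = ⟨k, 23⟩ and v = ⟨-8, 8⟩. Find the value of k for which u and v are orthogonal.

23

u · v = k·(-8) + 23·8 = 184 - 8k
Set equal to 0: -8k = -184, so k = 23.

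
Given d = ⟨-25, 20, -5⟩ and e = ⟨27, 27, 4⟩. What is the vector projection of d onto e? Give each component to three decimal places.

d · e = (-25)·27 + 20·27 + (-5)·4 = -675 + 540 - 20 = -155
|e|² = 729 + 729 + 16 = 1474
proj_e d = (-155/1474) · (27, 27, 4) ≈ (-2.839, -2.839, -0.421)

(-2.839, -2.839, -0.421)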